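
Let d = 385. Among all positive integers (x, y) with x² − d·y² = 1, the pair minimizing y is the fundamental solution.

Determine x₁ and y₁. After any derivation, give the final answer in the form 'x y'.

d=385: √d = [19; 1,1,1,1,1,…,1,1,38] (ℓ=16, even), read p_15/q_15
a_0=19:  p_0=19·1+0=19,  q_0=19·0+1=1
a_1=1:  p_1=1·19+1=20,  q_1=1·1+0=1
a_2=1:  p_2=1·20+19=39,  q_2=1·1+1=2
…
a_4=1:  p_4=1·59+39=98,  q_4=1·3+2=5
…
a_6=3:  p_6=3·157+98=569,  q_6=3·8+5=29
…
a_8=2:  p_8=2·726+569=2021,  q_8=2·37+29=103
…
a_10=3:  p_10=3·2747+2021=10262,  q_10=3·140+103=523
a_11=1:  p_11=1·10262+2747=13009,  q_11=1·523+140=663
…
a_14=1:  p_14=1·36280+23271=59551,  q_14=1·1849+1186=3035
a_15=1:  p_15=1·59551+36280=95831,  q_15=1·3035+1849=4884
(x₁, y₁) = (95831, 4884);  95831² − 385·4884² = 1 ✓

95831 4884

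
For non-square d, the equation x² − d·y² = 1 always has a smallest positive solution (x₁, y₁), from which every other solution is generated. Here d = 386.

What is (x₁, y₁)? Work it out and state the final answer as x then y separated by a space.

√386 → a₀=19, period (1,1,1,4,1,18,1,4,1,1,1,38); ℓ=12 even so k=11
k=0  a_k=19  p_k/q_k = 19/1
k=1  a_k=1  p_k/q_k = 20/1
…
k=4  a_k=4  p_k/q_k = 275/14
k=5  a_k=1  p_k/q_k = 334/17
…
k=9  a_k=1  p_k/q_k = 39392/2005
k=10  a_k=1  p_k/q_k = 72163/3673
k=11  a_k=1  p_k/q_k = 111555/5678
→ (111555, 5678).  Check: 111555²=12444518025, 386·5678²=12444518024, difference 1.

111555 5678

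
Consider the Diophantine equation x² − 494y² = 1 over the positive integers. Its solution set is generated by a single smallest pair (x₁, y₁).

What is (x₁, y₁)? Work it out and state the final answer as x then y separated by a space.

d=494: √d = [22; 4,2,2,1,2,1,2,2,4,44] (ℓ=10, even), read p_9/q_9
step 0: (22, 1)  from 22·(1,0) + (0,1)
…
step 8: (16514, 743)  from 2·(6979,314) + (2556,115)
step 9: (73035, 3286)  from 4·(16514,743) + (6979,314)
fundamental: x₁=73035, y₁=3286  (since 5334111225 − 494·10797796 = 1)

73035 3286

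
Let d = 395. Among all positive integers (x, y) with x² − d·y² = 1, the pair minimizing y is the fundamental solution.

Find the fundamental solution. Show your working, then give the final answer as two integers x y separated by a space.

159 8

√395 = [19; 1,6,1,38, …], period ℓ=4 (even) → k=3
step 0: (19, 1)  from 19·(1,0) + (0,1)
…
step 2: (139, 7)  from 6·(20,1) + (19,1)
step 3: (159, 8)  from 1·(139,7) + (20,1)
fundamental: x₁=159, y₁=8  (since 25281 − 395·64 = 1)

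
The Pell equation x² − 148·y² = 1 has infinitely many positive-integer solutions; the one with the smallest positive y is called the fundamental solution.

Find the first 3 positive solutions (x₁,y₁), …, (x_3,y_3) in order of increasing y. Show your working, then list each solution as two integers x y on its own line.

√148 = [12; 6,24, …], period ℓ=2 (even) → k=1
k=0  a_k=12  p_k/q_k = 12/1
k=1  a_k=6  p_k/q_k = 73/6
(x₁, y₁) = (73, 6);  73² − 148·6² = 1 ✓
k=2:  x_2 = 73·73+148·6·6 = 10657,  y_2 = 73·6+6·73 = 876
k=3:  x_3 = 73·10657+148·6·876 = 1555849,  y_3 = 73·876+6·10657 = 127890

73 6
10657 876
1555849 127890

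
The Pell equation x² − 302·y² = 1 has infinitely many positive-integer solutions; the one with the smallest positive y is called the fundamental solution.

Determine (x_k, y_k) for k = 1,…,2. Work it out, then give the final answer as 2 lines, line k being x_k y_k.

d=302: √d = [17; 2,1,1,1,4,…,1,2,34] (ℓ=16, even), read p_15/q_15
i=0: a=17 ⇒ p=17, q=1
i=1: a=2 ⇒ p=35, q=2
…
i=7: a=1 ⇒ p=2068, q=119
…
i=10: a=2 ⇒ p=107675, q=6196
…
i=12: a=1 ⇒ p=574956, q=33085
…
i=14: a=1 ⇒ p=1617193, q=93059
i=15: a=2 ⇒ p=4276623, q=246092
(x₁, y₁) = (4276623, 246092);  4276623² − 302·246092² = 1 ✓
(x_2, y_2) = (4276623·4276623 + 302·246092·246092, 4276623·246092 + 246092·4276623) = (36579008568257, 2104885414632)

4276623 246092
36579008568257 2104885414632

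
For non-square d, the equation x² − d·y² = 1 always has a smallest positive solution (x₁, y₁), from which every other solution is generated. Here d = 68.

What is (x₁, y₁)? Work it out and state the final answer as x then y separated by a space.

√68 → a₀=8, period (4,16); ℓ=2 even so k=1
i=0: a=8 ⇒ p=8, q=1
i=1: a=4 ⇒ p=33, q=4
fundamental: x₁=33, y₁=4  (since 1089 − 68·16 = 1)

33 4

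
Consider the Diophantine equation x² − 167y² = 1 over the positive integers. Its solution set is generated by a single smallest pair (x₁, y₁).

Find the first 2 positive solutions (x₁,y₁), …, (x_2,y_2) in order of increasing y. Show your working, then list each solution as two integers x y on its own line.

√167 → a₀=12, period (1,11,1,24); ℓ=4 even so k=3
a_0=12:  p_0=12·1+0=12,  q_0=12·0+1=1
a_1=1:  p_1=1·12+1=13,  q_1=1·1+0=1
a_2=11:  p_2=11·13+12=155,  q_2=11·1+1=12
a_3=1:  p_3=1·155+13=168,  q_3=1·12+1=13
→ (168, 13).  Check: 168²=28224, 167·13²=28223, difference 1.
n=2: (168,13)∘(168,13) = (168·168+167·13·13, 168·13+13·168) = (56447,4368)

168 13
56447 4368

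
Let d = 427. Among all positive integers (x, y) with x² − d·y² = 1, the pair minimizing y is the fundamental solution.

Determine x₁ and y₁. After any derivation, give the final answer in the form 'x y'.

62 3

√427 → a₀=20, period (1,1,1,40); ℓ=4 even so k=3
i=0: a=20 ⇒ p=20, q=1
i=1: a=1 ⇒ p=21, q=1
i=2: a=1 ⇒ p=41, q=2
i=3: a=1 ⇒ p=62, q=3
→ (62, 3).  Check: 62²=3844, 427·3²=3843, difference 1.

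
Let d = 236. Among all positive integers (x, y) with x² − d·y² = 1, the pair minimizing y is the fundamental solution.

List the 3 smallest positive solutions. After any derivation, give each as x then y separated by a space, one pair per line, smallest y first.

561799 36570
631236232801 41089978860
709255768702176199 46168618067101710

d=236: √d = [15; 2,1,3,5,1,6,1,5,3,1,2,30] (ℓ=12, even), read p_11/q_11
a_0=15:  p_0=15·1+0=15,  q_0=15·0+1=1
…
a_4=5:  p_4=5·169+46=891,  q_4=5·11+3=58
…
a_6=6:  p_6=6·1060+891=7251,  q_6=6·69+58=472
…
a_8=5:  p_8=5·8311+7251=48806,  q_8=5·541+472=3177
…
a_10=1:  p_10=1·154729+48806=203535,  q_10=1·10072+3177=13249
a_11=2:  p_11=2·203535+154729=561799,  q_11=2·13249+10072=36570
fundamental: x₁=561799, y₁=36570  (since 315618116401 − 236·1337364900 = 1)
(x_2, y_2) = (561799·561799 + 236·36570·36570, 561799·36570 + 36570·561799) = (631236232801, 41089978860)
(x_3, y_3) = (561799·631236232801 + 236·36570·41089978860, 561799·41089978860 + 36570·631236232801) = (709255768702176199, 46168618067101710)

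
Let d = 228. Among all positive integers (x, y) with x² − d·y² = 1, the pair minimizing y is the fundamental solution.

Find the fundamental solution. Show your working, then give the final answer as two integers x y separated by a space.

√228 → a₀=15, period (10,30); ℓ=2 even so k=1
a_0=15:  p_0=15·1+0=15,  q_0=15·0+1=1
a_1=10:  p_1=10·15+1=151,  q_1=10·1+0=10
(x₁, y₁) = (151, 10);  151² − 228·10² = 1 ✓

151 10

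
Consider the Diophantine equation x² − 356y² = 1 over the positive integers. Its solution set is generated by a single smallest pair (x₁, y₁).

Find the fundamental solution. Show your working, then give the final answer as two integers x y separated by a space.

[18; 1,6,1,1,2,…,6,1,36] for √356; ℓ=14 ⇒ convergent index 13
i=0: a=18 ⇒ p=18, q=1
i=1: a=1 ⇒ p=19, q=1
…
i=3: a=1 ⇒ p=151, q=8
…
i=5: a=2 ⇒ p=717, q=38
i=6: a=1 ⇒ p=1000, q=53
i=7: a=8 ⇒ p=8717, q=462
…
i=12: a=6 ⇒ p=433982, q=23001
i=13: a=1 ⇒ p=500001, q=26500
fundamental: x₁=500001, y₁=26500  (since 250001000001 − 356·702250000 = 1)

500001 26500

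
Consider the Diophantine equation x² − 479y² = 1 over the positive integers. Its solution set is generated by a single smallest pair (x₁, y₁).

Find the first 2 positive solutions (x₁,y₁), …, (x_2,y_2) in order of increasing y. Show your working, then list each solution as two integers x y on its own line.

d=479: √d = [21; 1,7,1,3,2,21,2,3,1,7,1,42] (ℓ=12, even), read p_11/q_11
i=0: a=21 ⇒ p=21, q=1
i=1: a=1 ⇒ p=22, q=1
i=2: a=7 ⇒ p=175, q=8
…
i=4: a=3 ⇒ p=766, q=35
i=5: a=2 ⇒ p=1729, q=79
i=6: a=21 ⇒ p=37075, q=1694
…
i=8: a=3 ⇒ p=264712, q=12095
i=9: a=1 ⇒ p=340591, q=15562
i=10: a=7 ⇒ p=2648849, q=121029
i=11: a=1 ⇒ p=2989440, q=136591
→ (2989440, 136591).  Check: 2989440²=8936751513600, 479·136591²=8936751513599, difference 1.
(x_2, y_2) = (2989440·2989440 + 479·136591·136591, 2989440·136591 + 136591·2989440) = (17873503027199, 816661198080)

2989440 136591
17873503027199 816661198080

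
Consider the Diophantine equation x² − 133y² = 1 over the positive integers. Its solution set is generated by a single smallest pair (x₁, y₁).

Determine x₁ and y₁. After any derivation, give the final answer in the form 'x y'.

2588599 224460

[11; 1,1,7,5,1,…,1,1,22] for √133; ℓ=16 ⇒ convergent index 15
a_0=11:  p_0=11·1+0=11,  q_0=11·0+1=1
a_1=1:  p_1=1·11+1=12,  q_1=1·1+0=1
a_2=1:  p_2=1·12+11=23,  q_2=1·1+1=2
a_3=7:  p_3=7·23+12=173,  q_3=7·2+1=15
…
a_6=1:  p_6=1·1061+888=1949,  q_6=1·92+77=169
…
a_8=2:  p_8=2·3010+1949=7969,  q_8=2·261+169=691
a_9=1:  p_9=1·7969+3010=10979,  q_9=1·691+261=952
…
a_14=1:  p_14=1·1210008+168583=1378591,  q_14=1·104921+14618=119539
a_15=1:  p_15=1·1378591+1210008=2588599,  q_15=1·119539+104921=224460
fundamental: x₁=2588599, y₁=224460  (since 6700844782801 − 133·50382291600 = 1)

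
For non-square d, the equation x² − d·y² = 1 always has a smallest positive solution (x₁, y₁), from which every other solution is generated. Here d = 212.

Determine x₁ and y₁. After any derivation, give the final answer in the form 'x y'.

66249 4550

√212 → a₀=14, period (1,1,3,1,1,…,1,1,28); ℓ=14 even so k=13
a_0=14:  p_0=14·1+0=14,  q_0=14·0+1=1
…
a_3=3:  p_3=3·29+15=102,  q_3=3·2+1=7
…
a_6=1:  p_6=1·233+131=364,  q_6=1·16+9=25
a_7=6:  p_7=6·364+233=2417,  q_7=6·25+16=166
a_8=1:  p_8=1·2417+364=2781,  q_8=1·166+25=191
…
a_11=3:  p_11=3·7979+5198=29135,  q_11=3·548+357=2001
a_12=1:  p_12=1·29135+7979=37114,  q_12=1·2001+548=2549
a_13=1:  p_13=1·37114+29135=66249,  q_13=1·2549+2001=4550
fundamental: x₁=66249, y₁=4550  (since 4388930001 − 212·20702500 = 1)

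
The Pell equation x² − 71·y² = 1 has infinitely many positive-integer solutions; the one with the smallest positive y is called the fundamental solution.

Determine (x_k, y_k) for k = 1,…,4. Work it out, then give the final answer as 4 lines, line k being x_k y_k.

3480 413
24220799 2874480
168576757560 20006380387
1173294208396801 139244404619040

√71 → a₀=8, period (2,2,1,7,1,2,2,16); ℓ=8 even so k=7
k=0  a_k=8  p_k/q_k = 8/1
k=1  a_k=2  p_k/q_k = 17/2
…
k=4  a_k=7  p_k/q_k = 455/54
…
k=6  a_k=2  p_k/q_k = 1483/176
k=7  a_k=2  p_k/q_k = 3480/413
fundamental: x₁=3480, y₁=413  (since 12110400 − 71·170569 = 1)
(x_2, y_2) = (3480·3480 + 71·413·413, 3480·413 + 413·3480) = (24220799, 2874480)
(x_3, y_3) = (3480·24220799 + 71·413·2874480, 3480·2874480 + 413·24220799) = (168576757560, 20006380387)
(x_4, y_4) = (3480·168576757560 + 71·413·20006380387, 3480·20006380387 + 413·168576757560) = (1173294208396801, 139244404619040)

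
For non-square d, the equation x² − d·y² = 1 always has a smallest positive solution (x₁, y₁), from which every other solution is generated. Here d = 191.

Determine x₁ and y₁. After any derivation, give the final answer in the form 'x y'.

8994000 650783

d=191: √d = [13; 1,4,1,1,3,…,4,1,26] (ℓ=16, even), read p_15/q_15
a_0=13:  p_0=13·1+0=13,  q_0=13·0+1=1
…
a_2=4:  p_2=4·14+13=69,  q_2=4·1+1=5
a_3=1:  p_3=1·69+14=83,  q_3=1·5+1=6
a_4=1:  p_4=1·83+69=152,  q_4=1·6+5=11
…
a_7=2:  p_7=2·1230+539=2999,  q_7=2·89+39=217
…
a_9=2:  p_9=2·40217+2999=83433,  q_9=2·2910+217=6037
…
a_11=3:  p_11=3·207083+83433=704682,  q_11=3·14984+6037=50989
…
a_13=1:  p_13=1·911765+704682=1616447,  q_13=1·65973+50989=116962
a_14=4:  p_14=4·1616447+911765=7377553,  q_14=4·116962+65973=533821
a_15=1:  p_15=1·7377553+1616447=8994000,  q_15=1·533821+116962=650783
fundamental: x₁=8994000, y₁=650783  (since 80892036000000 − 191·423518513089 = 1)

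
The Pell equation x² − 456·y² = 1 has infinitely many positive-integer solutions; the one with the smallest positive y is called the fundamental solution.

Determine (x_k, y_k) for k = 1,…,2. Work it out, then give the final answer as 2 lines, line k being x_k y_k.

1025 48
2101249 98400

[21; 2,1,4,1,2,42] for √456; ℓ=6 ⇒ convergent index 5
step 0: (21, 1)  from 21·(1,0) + (0,1)
…
step 2: (64, 3)  from 1·(43,2) + (21,1)
…
step 4: (363, 17)  from 1·(299,14) + (64,3)
step 5: (1025, 48)  from 2·(363,17) + (299,14)
→ (1025, 48).  Check: 1025²=1050625, 456·48²=1050624, difference 1.
k=2:  x_2 = 1025·1025+456·48·48 = 2101249,  y_2 = 1025·48+48·1025 = 98400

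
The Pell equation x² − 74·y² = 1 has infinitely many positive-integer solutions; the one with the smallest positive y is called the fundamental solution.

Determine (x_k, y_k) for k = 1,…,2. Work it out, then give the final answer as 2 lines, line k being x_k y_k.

3699 430
27365201 3181140

√74 → a₀=8, period (1,1,1,1,16); ℓ=5 odd so k=9
k=0  a_k=8  p_k/q_k = 8/1
k=1  a_k=1  p_k/q_k = 9/1
…
k=3  a_k=1  p_k/q_k = 26/3
k=4  a_k=1  p_k/q_k = 43/5
k=5  a_k=16  p_k/q_k = 714/83
k=6  a_k=1  p_k/q_k = 757/88
k=7  a_k=1  p_k/q_k = 1471/171
k=8  a_k=1  p_k/q_k = 2228/259
k=9  a_k=1  p_k/q_k = 3699/430
(x₁, y₁) = (3699, 430);  3699² − 74·430² = 1 ✓
k=2:  x_2 = 3699·3699+74·430·430 = 27365201,  y_2 = 3699·430+430·3699 = 3181140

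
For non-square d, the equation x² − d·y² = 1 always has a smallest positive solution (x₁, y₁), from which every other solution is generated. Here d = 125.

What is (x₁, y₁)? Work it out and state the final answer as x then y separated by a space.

√125 → a₀=11, period (5,1,1,5,22); ℓ=5 odd so k=9
step 0: (11, 1)  from 11·(1,0) + (0,1)
…
step 2: (67, 6)  from 1·(56,5) + (11,1)
step 3: (123, 11)  from 1·(67,6) + (56,5)
step 4: (682, 61)  from 5·(123,11) + (67,6)
…
step 6: (76317, 6826)  from 5·(15127,1353) + (682,61)
…
step 8: (167761, 15005)  from 1·(91444,8179) + (76317,6826)
step 9: (930249, 83204)  from 5·(167761,15005) + (91444,8179)
(x₁, y₁) = (930249, 83204);  930249² − 125·83204² = 1 ✓

930249 83204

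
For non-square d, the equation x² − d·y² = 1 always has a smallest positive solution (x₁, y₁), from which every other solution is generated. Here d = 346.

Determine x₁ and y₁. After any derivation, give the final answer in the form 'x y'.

17299 930

[18; 1,1,1,1,36] for √346; ℓ=5 ⇒ convergent index 9
k=0  a_k=18  p_k/q_k = 18/1
…
k=2  a_k=1  p_k/q_k = 37/2
…
k=8  a_k=1  p_k/q_k = 10398/559
k=9  a_k=1  p_k/q_k = 17299/930
fundamental: x₁=17299, y₁=930  (since 299255401 − 346·864900 = 1)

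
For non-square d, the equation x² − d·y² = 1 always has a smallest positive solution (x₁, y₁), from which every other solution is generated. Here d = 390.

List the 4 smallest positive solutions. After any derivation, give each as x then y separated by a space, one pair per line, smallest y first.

79 4
12481 632
1971919 99852
311550721 15775984

[19; 1,2,1,38] for √390; ℓ=4 ⇒ convergent index 3
i=0: a=19 ⇒ p=19, q=1
i=1: a=1 ⇒ p=20, q=1
i=2: a=2 ⇒ p=59, q=3
i=3: a=1 ⇒ p=79, q=4
→ (79, 4).  Check: 79²=6241, 390·4²=6240, difference 1.
n=2: (79,4)∘(79,4) = (79·79+390·4·4, 79·4+4·79) = (12481,632)
n=3: (12481,632)∘(79,4) = (79·12481+390·4·632, 79·632+4·12481) = (1971919,99852)
n=4: (1971919,99852)∘(79,4) = (79·1971919+390·4·99852, 79·99852+4·1971919) = (311550721,15775984)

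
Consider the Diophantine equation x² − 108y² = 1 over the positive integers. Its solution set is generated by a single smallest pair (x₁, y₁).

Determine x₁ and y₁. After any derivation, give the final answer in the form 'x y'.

1351 130

√108 → a₀=10, period (2,1,1,4,1,1,2,20); ℓ=8 even so k=7
step 0: (10, 1)  from 10·(1,0) + (0,1)
…
step 4: (239, 23)  from 4·(52,5) + (31,3)
…
step 6: (530, 51)  from 1·(291,28) + (239,23)
step 7: (1351, 130)  from 2·(530,51) + (291,28)
→ (1351, 130).  Check: 1351²=1825201, 108·130²=1825200, difference 1.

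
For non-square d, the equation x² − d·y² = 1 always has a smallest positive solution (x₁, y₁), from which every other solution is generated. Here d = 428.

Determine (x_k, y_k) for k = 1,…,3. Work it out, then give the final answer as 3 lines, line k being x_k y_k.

d=428: √d = [20; 1,2,4,1,5,10,5,1,4,2,1,40] (ℓ=12, even), read p_11/q_11
step 0: (20, 1)  from 20·(1,0) + (0,1)
step 1: (21, 1)  from 1·(20,1) + (1,0)
step 2: (62, 3)  from 2·(21,1) + (20,1)
step 3: (269, 13)  from 4·(62,3) + (21,1)
step 4: (331, 16)  from 1·(269,13) + (62,3)
…
step 6: (19571, 946)  from 10·(1924,93) + (331,16)
…
step 8: (119350, 5769)  from 1·(99779,4823) + (19571,946)
step 9: (577179, 27899)  from 4·(119350,5769) + (99779,4823)
step 10: (1273708, 61567)  from 2·(577179,27899) + (119350,5769)
step 11: (1850887, 89466)  from 1·(1273708,61567) + (577179,27899)
(x₁, y₁) = (1850887, 89466);  1850887² − 428·89466² = 1 ✓
(1850887+89466√428)^2 = 6851565373537 + 331182912684√428
(1850887+89466√428)^3 = 25362946559057703751 + 1225964295417811950√428

1850887 89466
6851565373537 331182912684
25362946559057703751 1225964295417811950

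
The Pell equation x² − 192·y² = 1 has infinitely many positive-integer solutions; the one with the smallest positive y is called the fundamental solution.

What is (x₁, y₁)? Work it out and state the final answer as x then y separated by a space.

97 7

√192 = [13; 1,5,1,26, …], period ℓ=4 (even) → k=3
step 0: (13, 1)  from 13·(1,0) + (0,1)
…
step 2: (83, 6)  from 5·(14,1) + (13,1)
step 3: (97, 7)  from 1·(83,6) + (14,1)
fundamental: x₁=97, y₁=7  (since 9409 − 192·49 = 1)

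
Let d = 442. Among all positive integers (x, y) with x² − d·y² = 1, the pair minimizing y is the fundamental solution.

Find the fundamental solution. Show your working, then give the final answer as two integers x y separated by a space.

d=442: √d = [21; 42] (ℓ=1, odd), read p_1/q_1
step 0: (21, 1)  from 21·(1,0) + (0,1)
step 1: (883, 42)  from 42·(21,1) + (1,0)
→ (883, 42).  Check: 883²=779689, 442·42²=779688, difference 1.

883 42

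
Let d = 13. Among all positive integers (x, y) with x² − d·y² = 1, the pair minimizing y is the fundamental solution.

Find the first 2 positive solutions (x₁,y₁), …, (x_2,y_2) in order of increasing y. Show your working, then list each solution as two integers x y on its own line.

649 180
842401 233640

[3; 1,1,1,1,6] for √13; ℓ=5 ⇒ convergent index 9
step 0: (3, 1)  from 3·(1,0) + (0,1)
…
step 7: (256, 71)  from 1·(137,38) + (119,33)
step 8: (393, 109)  from 1·(256,71) + (137,38)
step 9: (649, 180)  from 1·(393,109) + (256,71)
fundamental: x₁=649, y₁=180  (since 421201 − 13·32400 = 1)
n=2: (649,180)∘(649,180) = (649·649+13·180·180, 649·180+180·649) = (842401,233640)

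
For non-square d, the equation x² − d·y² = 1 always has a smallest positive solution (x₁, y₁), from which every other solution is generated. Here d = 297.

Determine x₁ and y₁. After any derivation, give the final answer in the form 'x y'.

48599 2820

d=297: √d = [17; 4,3,1,1,2,1,1,3,4,34] (ℓ=10, even), read p_9/q_9
i=0: a=17 ⇒ p=17, q=1
…
i=8: a=3 ⇒ p=11357, q=659
i=9: a=4 ⇒ p=48599, q=2820
→ (48599, 2820).  Check: 48599²=2361862801, 297·2820²=2361862800, difference 1.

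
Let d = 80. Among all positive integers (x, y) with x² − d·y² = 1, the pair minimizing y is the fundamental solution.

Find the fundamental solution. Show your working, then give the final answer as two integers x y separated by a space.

√80 = [8; 1,16, …], period ℓ=2 (even) → k=1
k=0  a_k=8  p_k/q_k = 8/1
k=1  a_k=1  p_k/q_k = 9/1
→ (9, 1).  Check: 9²=81, 80·1²=80, difference 1.

9 1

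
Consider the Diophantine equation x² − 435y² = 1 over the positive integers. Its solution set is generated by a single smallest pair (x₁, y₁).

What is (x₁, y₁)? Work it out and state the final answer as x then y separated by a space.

√435 = [20; 1,5,1,40, …], period ℓ=4 (even) → k=3
k=0  a_k=20  p_k/q_k = 20/1
…
k=2  a_k=5  p_k/q_k = 125/6
k=3  a_k=1  p_k/q_k = 146/7
(x₁, y₁) = (146, 7);  146² − 435·7² = 1 ✓

146 7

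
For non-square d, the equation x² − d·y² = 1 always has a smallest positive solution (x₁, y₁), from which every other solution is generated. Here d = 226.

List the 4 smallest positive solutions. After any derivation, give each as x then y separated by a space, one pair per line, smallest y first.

451 30
406801 27060
366934051 24408090
330974107201 22016070120

√226 = [15; 30, …], period ℓ=1 (odd) → k=1
i=0: a=15 ⇒ p=15, q=1
i=1: a=30 ⇒ p=451, q=30
fundamental: x₁=451, y₁=30  (since 203401 − 226·900 = 1)
n=2: (451,30)∘(451,30) = (451·451+226·30·30, 451·30+30·451) = (406801,27060)
n=3: (406801,27060)∘(451,30) = (451·406801+226·30·27060, 451·27060+30·406801) = (366934051,24408090)
n=4: (366934051,24408090)∘(451,30) = (451·366934051+226·30·24408090, 451·24408090+30·366934051) = (330974107201,22016070120)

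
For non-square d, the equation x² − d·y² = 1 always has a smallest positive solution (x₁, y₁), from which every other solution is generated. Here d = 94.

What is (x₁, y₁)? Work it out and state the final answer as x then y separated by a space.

2143295 221064

√94 → a₀=9, period (1,2,3,1,1,…,2,1,18); ℓ=16 even so k=15
step 0: (9, 1)  from 9·(1,0) + (0,1)
…
step 2: (29, 3)  from 2·(10,1) + (9,1)
…
step 6: (1241, 128)  from 5·(223,23) + (126,13)
step 7: (1464, 151)  from 1·(1241,128) + (223,23)
step 8: (12953, 1336)  from 8·(1464,151) + (1241,128)
…
step 10: (85038, 8771)  from 5·(14417,1487) + (12953,1336)
step 11: (99455, 10258)  from 1·(85038,8771) + (14417,1487)
…
step 14: (1490361, 153719)  from 2·(652934,67345) + (184493,19029)
step 15: (2143295, 221064)  from 1·(1490361,153719) + (652934,67345)
(x₁, y₁) = (2143295, 221064);  2143295² − 94·221064² = 1 ✓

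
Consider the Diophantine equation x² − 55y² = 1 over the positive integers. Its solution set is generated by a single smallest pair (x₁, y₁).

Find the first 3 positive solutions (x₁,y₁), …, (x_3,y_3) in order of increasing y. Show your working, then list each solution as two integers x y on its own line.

89 12
15841 2136
2819609 380196

√55 → a₀=7, period (2,2,2,14); ℓ=4 even so k=3
k=0  a_k=7  p_k/q_k = 7/1
k=1  a_k=2  p_k/q_k = 15/2
k=2  a_k=2  p_k/q_k = 37/5
k=3  a_k=2  p_k/q_k = 89/12
→ (89, 12).  Check: 89²=7921, 55·12²=7920, difference 1.
k=2:  x_2 = 89·89+55·12·12 = 15841,  y_2 = 89·12+12·89 = 2136
k=3:  x_3 = 89·15841+55·12·2136 = 2819609,  y_3 = 89·2136+12·15841 = 380196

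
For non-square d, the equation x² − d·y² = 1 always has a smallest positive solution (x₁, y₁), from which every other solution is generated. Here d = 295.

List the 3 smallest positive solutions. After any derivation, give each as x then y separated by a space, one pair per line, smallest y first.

2024999 117900
8201241900001 477494764200
33215013292518224999 1933852840020353700

√295 → a₀=17, period (5,1,2,3,2,6,2,3,2,1,5,34); ℓ=12 even so k=11
step 0: (17, 1)  from 17·(1,0) + (0,1)
…
step 2: (103, 6)  from 1·(86,5) + (17,1)
…
step 4: (979, 57)  from 3·(292,17) + (103,6)
step 5: (2250, 131)  from 2·(979,57) + (292,17)
step 6: (14479, 843)  from 6·(2250,131) + (979,57)
step 7: (31208, 1817)  from 2·(14479,843) + (2250,131)
step 8: (108103, 6294)  from 3·(31208,1817) + (14479,843)
…
step 10: (355517, 20699)  from 1·(247414,14405) + (108103,6294)
step 11: (2024999, 117900)  from 5·(355517,20699) + (247414,14405)
(x₁, y₁) = (2024999, 117900);  2024999² − 295·117900² = 1 ✓
(2024999+117900√295)^2 = 8201241900001 + 477494764200√295
(2024999+117900√295)^3 = 33215013292518224999 + 1933852840020353700√295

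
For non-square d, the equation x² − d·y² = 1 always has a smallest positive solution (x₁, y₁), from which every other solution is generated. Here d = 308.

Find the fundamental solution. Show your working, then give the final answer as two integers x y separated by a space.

351 20

√308 = [17; 1,1,4,1,1,34, …], period ℓ=6 (even) → k=5
a_0=17:  p_0=17·1+0=17,  q_0=17·0+1=1
a_1=1:  p_1=1·17+1=18,  q_1=1·1+0=1
a_2=1:  p_2=1·18+17=35,  q_2=1·1+1=2
…
a_4=1:  p_4=1·158+35=193,  q_4=1·9+2=11
a_5=1:  p_5=1·193+158=351,  q_5=1·11+9=20
(x₁, y₁) = (351, 20);  351² − 308·20² = 1 ✓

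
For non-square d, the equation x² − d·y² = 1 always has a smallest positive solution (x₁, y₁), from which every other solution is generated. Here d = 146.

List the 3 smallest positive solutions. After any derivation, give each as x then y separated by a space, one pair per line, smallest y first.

d=146: √d = [12; 12,24] (ℓ=2, even), read p_1/q_1
k=0  a_k=12  p_k/q_k = 12/1
k=1  a_k=12  p_k/q_k = 145/12
(x₁, y₁) = (145, 12);  145² − 146·12² = 1 ✓
n=2: (145,12)∘(145,12) = (145·145+146·12·12, 145·12+12·145) = (42049,3480)
n=3: (42049,3480)∘(145,12) = (145·42049+146·12·3480, 145·3480+12·42049) = (12194065,1009188)

145 12
42049 3480
12194065 1009188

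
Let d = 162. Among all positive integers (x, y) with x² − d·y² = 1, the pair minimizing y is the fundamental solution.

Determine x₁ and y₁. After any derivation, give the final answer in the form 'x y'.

[12; 1,2,1,2,12,2,1,2,1,24] for √162; ℓ=10 ⇒ convergent index 9
k=0  a_k=12  p_k/q_k = 12/1
k=1  a_k=1  p_k/q_k = 13/1
k=2  a_k=2  p_k/q_k = 38/3
k=3  a_k=1  p_k/q_k = 51/4
…
k=6  a_k=2  p_k/q_k = 3602/283
…
k=8  a_k=2  p_k/q_k = 14268/1121
k=9  a_k=1  p_k/q_k = 19601/1540
(x₁, y₁) = (19601, 1540);  19601² − 162·1540² = 1 ✓

19601 1540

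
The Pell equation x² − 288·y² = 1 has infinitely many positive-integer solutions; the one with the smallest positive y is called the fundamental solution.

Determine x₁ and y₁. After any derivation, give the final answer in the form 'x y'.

[16; 1,32] for √288; ℓ=2 ⇒ convergent index 1
step 0: (16, 1)  from 16·(1,0) + (0,1)
step 1: (17, 1)  from 1·(16,1) + (1,0)
fundamental: x₁=17, y₁=1  (since 289 − 288·1 = 1)

17 1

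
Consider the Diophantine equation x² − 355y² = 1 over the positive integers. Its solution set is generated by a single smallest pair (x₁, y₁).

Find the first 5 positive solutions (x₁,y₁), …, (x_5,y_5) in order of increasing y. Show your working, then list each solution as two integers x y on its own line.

954809 50676
1823320452961 96771801768
3481845556741524089 184797174548553948
6648994948371812427335041 352892010866963721270096
12697040435316401858305944800249 673888936007564730309809629380

√355 → a₀=18, period (1,5,3,3,1,6,1,3,3,5,1,36); ℓ=12 even so k=11
step 0: (18, 1)  from 18·(1,0) + (0,1)
…
step 2: (113, 6)  from 5·(19,1) + (18,1)
step 3: (358, 19)  from 3·(113,6) + (19,1)
…
step 6: (10457, 555)  from 6·(1545,82) + (1187,63)
step 7: (12002, 637)  from 1·(10457,555) + (1545,82)
…
step 9: (151391, 8035)  from 3·(46463,2466) + (12002,637)
step 10: (803418, 42641)  from 5·(151391,8035) + (46463,2466)
step 11: (954809, 50676)  from 1·(803418,42641) + (151391,8035)
(x₁, y₁) = (954809, 50676);  954809² − 355·50676² = 1 ✓
k=2:  x_2 = 954809·954809+355·50676·50676 = 1823320452961,  y_2 = 954809·50676+50676·954809 = 96771801768
k=3:  x_3 = 954809·1823320452961+355·50676·96771801768 = 3481845556741524089,  y_3 = 954809·96771801768+50676·1823320452961 = 184797174548553948
k=4:  x_4 = 954809·3481845556741524089+355·50676·184797174548553948 = 6648994948371812427335041,  y_4 = 954809·184797174548553948+50676·3481845556741524089 = 352892010866963721270096
k=5:  x_5 = 954809·6648994948371812427335041+355·50676·352892010866963721270096 = 12697040435316401858305944800249,  y_5 = 954809·352892010866963721270096+50676·6648994948371812427335041 = 673888936007564730309809629380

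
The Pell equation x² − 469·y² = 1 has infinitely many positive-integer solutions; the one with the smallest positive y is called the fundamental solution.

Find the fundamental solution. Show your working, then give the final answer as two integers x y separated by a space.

√469 → a₀=21, period (1,1,1,10,6,10,1,1,1,42); ℓ=10 even so k=9
a_0=21:  p_0=21·1+0=21,  q_0=21·0+1=1
a_1=1:  p_1=1·21+1=22,  q_1=1·1+0=1
a_2=1:  p_2=1·22+21=43,  q_2=1·1+1=2
a_3=1:  p_3=1·43+22=65,  q_3=1·2+1=3
a_4=10:  p_4=10·65+43=693,  q_4=10·3+2=32
…
a_6=10:  p_6=10·4223+693=42923,  q_6=10·195+32=1982
…
a_8=1:  p_8=1·47146+42923=90069,  q_8=1·2177+1982=4159
a_9=1:  p_9=1·90069+47146=137215,  q_9=1·4159+2177=6336
fundamental: x₁=137215, y₁=6336  (since 18827956225 − 469·40144896 = 1)

137215 6336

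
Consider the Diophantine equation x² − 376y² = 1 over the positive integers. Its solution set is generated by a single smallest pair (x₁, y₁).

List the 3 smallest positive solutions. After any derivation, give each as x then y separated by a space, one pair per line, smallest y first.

[19; 2,1,1,3,1,…,1,2,38] for √376; ℓ=16 ⇒ convergent index 15
i=0: a=19 ⇒ p=19, q=1
…
i=7: a=2 ⇒ p=2928, q=151
…
i=11: a=1 ⇒ p=99455, q=5129
…
i=13: a=1 ⇒ p=468441, q=24158
i=14: a=1 ⇒ p=837427, q=43187
i=15: a=2 ⇒ p=2143295, q=110532
fundamental: x₁=2143295, y₁=110532  (since 4593713457025 − 376·12217323024 = 1)
k=2:  x_2 = 2143295·2143295+376·110532·110532 = 9187426914049,  y_2 = 2143295·110532+110532·2143295 = 473805365880
k=3:  x_3 = 2143295·9187426914049+376·110532·473805365880 = 39382732335491159615,  y_3 = 2143295·473805365880+110532·9187426914049 = 2031009343327438668

2143295 110532
9187426914049 473805365880
39382732335491159615 2031009343327438668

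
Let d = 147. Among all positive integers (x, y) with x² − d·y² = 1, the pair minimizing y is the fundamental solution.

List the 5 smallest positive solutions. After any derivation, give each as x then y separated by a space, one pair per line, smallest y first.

97 8
18817 1552
3650401 301080
708158977 58407968
137379191137 11330844712

d=147: √d = [12; 8,24] (ℓ=2, even), read p_1/q_1
a_0=12:  p_0=12·1+0=12,  q_0=12·0+1=1
a_1=8:  p_1=8·12+1=97,  q_1=8·1+0=8
fundamental: x₁=97, y₁=8  (since 9409 − 147·64 = 1)
(x_2, y_2) = (97·97 + 147·8·8, 97·8 + 8·97) = (18817, 1552)
(x_3, y_3) = (97·18817 + 147·8·1552, 97·1552 + 8·18817) = (3650401, 301080)
(x_4, y_4) = (97·3650401 + 147·8·301080, 97·301080 + 8·3650401) = (708158977, 58407968)
(x_5, y_5) = (97·708158977 + 147·8·58407968, 97·58407968 + 8·708158977) = (137379191137, 11330844712)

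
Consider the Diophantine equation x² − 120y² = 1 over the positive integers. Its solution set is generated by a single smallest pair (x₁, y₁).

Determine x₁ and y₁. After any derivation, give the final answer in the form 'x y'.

√120 = [10; 1,20, …], period ℓ=2 (even) → k=1
k=0  a_k=10  p_k/q_k = 10/1
k=1  a_k=1  p_k/q_k = 11/1
(x₁, y₁) = (11, 1);  11² − 120·1² = 1 ✓

11 1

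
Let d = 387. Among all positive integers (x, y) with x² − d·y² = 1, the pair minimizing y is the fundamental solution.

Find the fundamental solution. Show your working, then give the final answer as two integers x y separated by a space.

3482 177

[19; 1,2,19,2,1,38] for √387; ℓ=6 ⇒ convergent index 5
k=0  a_k=19  p_k/q_k = 19/1
…
k=2  a_k=2  p_k/q_k = 59/3
…
k=4  a_k=2  p_k/q_k = 2341/119
k=5  a_k=1  p_k/q_k = 3482/177
(x₁, y₁) = (3482, 177);  3482² − 387·177² = 1 ✓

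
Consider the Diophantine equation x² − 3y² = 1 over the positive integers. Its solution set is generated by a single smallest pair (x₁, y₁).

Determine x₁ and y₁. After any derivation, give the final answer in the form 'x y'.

√3 → a₀=1, period (1,2); ℓ=2 even so k=1
a_0=1:  p_0=1·1+0=1,  q_0=1·0+1=1
a_1=1:  p_1=1·1+1=2,  q_1=1·1+0=1
fundamental: x₁=2, y₁=1  (since 4 − 3·1 = 1)

2 1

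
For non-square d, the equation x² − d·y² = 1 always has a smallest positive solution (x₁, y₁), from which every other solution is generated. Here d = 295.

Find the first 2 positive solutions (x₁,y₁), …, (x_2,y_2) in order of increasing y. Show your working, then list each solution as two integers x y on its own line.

[17; 5,1,2,3,2,6,2,3,2,1,5,34] for √295; ℓ=12 ⇒ convergent index 11
a_0=17:  p_0=17·1+0=17,  q_0=17·0+1=1
a_1=5:  p_1=5·17+1=86,  q_1=5·1+0=5
a_2=1:  p_2=1·86+17=103,  q_2=1·5+1=6
a_3=2:  p_3=2·103+86=292,  q_3=2·6+5=17
a_4=3:  p_4=3·292+103=979,  q_4=3·17+6=57
a_5=2:  p_5=2·979+292=2250,  q_5=2·57+17=131
a_6=6:  p_6=6·2250+979=14479,  q_6=6·131+57=843
a_7=2:  p_7=2·14479+2250=31208,  q_7=2·843+131=1817
a_8=3:  p_8=3·31208+14479=108103,  q_8=3·1817+843=6294
a_9=2:  p_9=2·108103+31208=247414,  q_9=2·6294+1817=14405
a_10=1:  p_10=1·247414+108103=355517,  q_10=1·14405+6294=20699
a_11=5:  p_11=5·355517+247414=2024999,  q_11=5·20699+14405=117900
(x₁, y₁) = (2024999, 117900);  2024999² − 295·117900² = 1 ✓
n=2: (2024999,117900)∘(2024999,117900) = (2024999·2024999+295·117900·117900, 2024999·117900+117900·2024999) = (8201241900001,477494764200)

2024999 117900
8201241900001 477494764200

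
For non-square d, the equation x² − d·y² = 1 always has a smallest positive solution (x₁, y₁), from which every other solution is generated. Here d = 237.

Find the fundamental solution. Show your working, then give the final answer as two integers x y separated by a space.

√237 = [15; 2,1,1,7,10,7,1,1,2,30, …], period ℓ=10 (even) → k=9
k=0  a_k=15  p_k/q_k = 15/1
k=1  a_k=2  p_k/q_k = 31/2
k=2  a_k=1  p_k/q_k = 46/3
k=3  a_k=1  p_k/q_k = 77/5
k=4  a_k=7  p_k/q_k = 585/38
k=5  a_k=10  p_k/q_k = 5927/385
…
k=8  a_k=1  p_k/q_k = 90075/5851
k=9  a_k=2  p_k/q_k = 228151/14820
fundamental: x₁=228151, y₁=14820  (since 52052878801 − 237·219632400 = 1)

228151 14820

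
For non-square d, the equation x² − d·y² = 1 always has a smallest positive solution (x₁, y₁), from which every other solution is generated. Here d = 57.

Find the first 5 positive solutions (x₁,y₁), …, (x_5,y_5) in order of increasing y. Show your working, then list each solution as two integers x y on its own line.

151 20
45601 6040
13771351 1824060
4158902401 550860080
1255974753751 166357920100

√57 = [7; 1,1,4,1,1,14, …], period ℓ=6 (even) → k=5
k=0  a_k=7  p_k/q_k = 7/1
…
k=2  a_k=1  p_k/q_k = 15/2
…
k=4  a_k=1  p_k/q_k = 83/11
k=5  a_k=1  p_k/q_k = 151/20
→ (151, 20).  Check: 151²=22801, 57·20²=22800, difference 1.
(x_2, y_2) = (151·151 + 57·20·20, 151·20 + 20·151) = (45601, 6040)
(x_3, y_3) = (151·45601 + 57·20·6040, 151·6040 + 20·45601) = (13771351, 1824060)
(x_4, y_4) = (151·13771351 + 57·20·1824060, 151·1824060 + 20·13771351) = (4158902401, 550860080)
(x_5, y_5) = (151·4158902401 + 57·20·550860080, 151·550860080 + 20·4158902401) = (1255974753751, 166357920100)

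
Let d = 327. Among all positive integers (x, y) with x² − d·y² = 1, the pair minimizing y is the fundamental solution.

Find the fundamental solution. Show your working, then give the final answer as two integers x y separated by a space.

217 12

d=327: √d = [18; 12,36] (ℓ=2, even), read p_1/q_1
a_0=18:  p_0=18·1+0=18,  q_0=18·0+1=1
a_1=12:  p_1=12·18+1=217,  q_1=12·1+0=12
→ (217, 12).  Check: 217²=47089, 327·12²=47088, difference 1.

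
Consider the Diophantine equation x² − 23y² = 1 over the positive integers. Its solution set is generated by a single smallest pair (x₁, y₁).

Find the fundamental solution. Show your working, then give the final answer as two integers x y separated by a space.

√23 → a₀=4, period (1,3,1,8); ℓ=4 even so k=3
i=0: a=4 ⇒ p=4, q=1
i=1: a=1 ⇒ p=5, q=1
i=2: a=3 ⇒ p=19, q=4
i=3: a=1 ⇒ p=24, q=5
fundamental: x₁=24, y₁=5  (since 576 − 23·25 = 1)

24 5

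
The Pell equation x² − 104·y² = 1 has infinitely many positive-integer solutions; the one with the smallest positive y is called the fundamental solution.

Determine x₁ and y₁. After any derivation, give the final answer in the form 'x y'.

[10; 5,20] for √104; ℓ=2 ⇒ convergent index 1
a_0=10:  p_0=10·1+0=10,  q_0=10·0+1=1
a_1=5:  p_1=5·10+1=51,  q_1=5·1+0=5
(x₁, y₁) = (51, 5);  51² − 104·5² = 1 ✓

51 5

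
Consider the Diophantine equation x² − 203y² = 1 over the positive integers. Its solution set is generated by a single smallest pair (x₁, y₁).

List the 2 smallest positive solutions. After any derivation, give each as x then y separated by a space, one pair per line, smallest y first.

√203 → a₀=14, period (4,28); ℓ=2 even so k=1
k=0  a_k=14  p_k/q_k = 14/1
k=1  a_k=4  p_k/q_k = 57/4
fundamental: x₁=57, y₁=4  (since 3249 − 203·16 = 1)
(x_2, y_2) = (57·57 + 203·4·4, 57·4 + 4·57) = (6497, 456)

57 4
6497 456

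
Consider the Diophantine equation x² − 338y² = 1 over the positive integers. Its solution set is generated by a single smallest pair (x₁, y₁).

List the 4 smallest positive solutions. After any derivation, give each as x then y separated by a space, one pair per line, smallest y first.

d=338: √d = [18; 2,1,1,2,36] (ℓ=5, odd), read p_9/q_9
i=0: a=18 ⇒ p=18, q=1
i=1: a=2 ⇒ p=37, q=2
…
i=3: a=1 ⇒ p=92, q=5
i=4: a=2 ⇒ p=239, q=13
i=5: a=36 ⇒ p=8696, q=473
i=6: a=2 ⇒ p=17631, q=959
…
i=8: a=1 ⇒ p=43958, q=2391
i=9: a=2 ⇒ p=114243, q=6214
(x₁, y₁) = (114243, 6214);  114243² − 338·6214² = 1 ✓
(114243+6214√338)^2 = 26102926097 + 1419812004√338
(114243+6214√338)^3 = 5964153172084899 + 324407165539730√338
(114243+6214√338)^4 = 1362725501650887306817 + 74122495624090936776√338

114243 6214
26102926097 1419812004
5964153172084899 324407165539730
1362725501650887306817 74122495624090936776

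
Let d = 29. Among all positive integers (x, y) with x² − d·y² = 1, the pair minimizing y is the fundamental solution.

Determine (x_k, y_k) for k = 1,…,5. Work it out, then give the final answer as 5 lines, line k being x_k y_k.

9801 1820
192119201 35675640
3765920568201 699313893460
73819574785756801 13707950903927280
1447011301184484245001 268703252919468649100

√29 → a₀=5, period (2,1,1,2,10); ℓ=5 odd so k=9
i=0: a=5 ⇒ p=5, q=1
…
i=6: a=2 ⇒ p=1524, q=283
i=7: a=1 ⇒ p=2251, q=418
i=8: a=1 ⇒ p=3775, q=701
i=9: a=2 ⇒ p=9801, q=1820
(x₁, y₁) = (9801, 1820);  9801² − 29·1820² = 1 ✓
k=2:  x_2 = 9801·9801+29·1820·1820 = 192119201,  y_2 = 9801·1820+1820·9801 = 35675640
k=3:  x_3 = 9801·192119201+29·1820·35675640 = 3765920568201,  y_3 = 9801·35675640+1820·192119201 = 699313893460
k=4:  x_4 = 9801·3765920568201+29·1820·699313893460 = 73819574785756801,  y_4 = 9801·699313893460+1820·3765920568201 = 13707950903927280
k=5:  x_5 = 9801·73819574785756801+29·1820·13707950903927280 = 1447011301184484245001,  y_5 = 9801·13707950903927280+1820·73819574785756801 = 268703252919468649100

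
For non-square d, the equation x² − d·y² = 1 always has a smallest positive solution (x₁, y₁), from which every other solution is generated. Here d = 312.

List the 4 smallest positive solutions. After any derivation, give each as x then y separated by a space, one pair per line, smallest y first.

√312 → a₀=17, period (1,1,1,34); ℓ=4 even so k=3
i=0: a=17 ⇒ p=17, q=1
i=1: a=1 ⇒ p=18, q=1
i=2: a=1 ⇒ p=35, q=2
i=3: a=1 ⇒ p=53, q=3
(x₁, y₁) = (53, 3);  53² − 312·3² = 1 ✓
(53+3√312)^2 = 5617 + 318√312
(53+3√312)^3 = 595349 + 33705√312
(53+3√312)^4 = 63101377 + 3572412√312

53 3
5617 318
595349 33705
63101377 3572412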